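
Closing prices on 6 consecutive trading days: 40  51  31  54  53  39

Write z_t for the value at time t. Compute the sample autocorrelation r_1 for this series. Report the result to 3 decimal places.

-0.487

Mean z̄ = (40 + 51 + 31 + 54 + 53 + 39)/6 = 44.6667
Deviations from mean: -4.6667, 6.3333, -13.6667, 9.3333, 8.3333, -5.6667
Σ(z_t−z̄)(z_{t+1}−z̄) = (-29.5556) + (-86.5556) + (-127.5556) + (77.7778) + (-47.2222) = -213.1111
Denominator Σ(z_t−z̄)² = 437.3333
r_1 = -213.1111 / 437.3333 = -0.487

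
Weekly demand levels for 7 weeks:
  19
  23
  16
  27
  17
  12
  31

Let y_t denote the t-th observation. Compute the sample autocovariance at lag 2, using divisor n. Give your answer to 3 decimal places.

Mean ȳ = (19 + 23 + 16 + 27 + 17 + 12 + 31)/7 = 20.7143
Σ_{t=1}^{5}(y_t−ȳ)(y_{t+2}−ȳ) = -53.0204
γ_2 = -53.0204 / 7 = -7.574

-7.574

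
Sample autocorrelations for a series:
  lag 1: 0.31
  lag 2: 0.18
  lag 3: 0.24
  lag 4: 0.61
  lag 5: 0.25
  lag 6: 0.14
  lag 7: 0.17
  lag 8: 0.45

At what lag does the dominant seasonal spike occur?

4

The largest autocorrelation is r_4 = 0.61, with a weaker echo at lag 8 (0.45); the remaining lags stay at or below 0.31. The elevated value at lag 1 (0.31), dropping to 0.18 at lag 2, reflects decaying short-term dependence rather than seasonality.
The dominant spike at lag 4 indicates a seasonal period of 4.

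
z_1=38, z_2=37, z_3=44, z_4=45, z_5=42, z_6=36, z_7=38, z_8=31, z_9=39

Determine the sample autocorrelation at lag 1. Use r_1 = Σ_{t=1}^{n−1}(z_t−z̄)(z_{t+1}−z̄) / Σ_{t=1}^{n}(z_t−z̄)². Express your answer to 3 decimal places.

0.282

Mean z̄ = (38 + 37 + 44 + 45 + 42 + 36 + 38 + 31 + 39)/9 = 38.8889
Numerator Σ_{t=1}^{8}(z_t−z̄)(z_{t+1}−z̄) = 41.9877
Denominator Σ(z_t−z̄)² = 148.8889
r_1 = 41.9877 / 148.8889 = 0.282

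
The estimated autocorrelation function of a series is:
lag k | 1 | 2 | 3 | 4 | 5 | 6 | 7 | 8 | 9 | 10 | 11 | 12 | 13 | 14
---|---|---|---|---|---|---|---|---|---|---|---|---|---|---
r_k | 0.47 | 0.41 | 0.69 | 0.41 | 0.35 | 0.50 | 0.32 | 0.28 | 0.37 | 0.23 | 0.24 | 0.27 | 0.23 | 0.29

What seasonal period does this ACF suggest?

3

The largest autocorrelation is r_3 = 0.69, with a weaker echo at lag 6 (0.50); the remaining lags stay at or below 0.47. The elevated value at lag 1 (0.47), dropping to 0.41 at lag 2, reflects decaying short-term dependence rather than seasonality.
The dominant spike at lag 3 indicates a seasonal period of 3.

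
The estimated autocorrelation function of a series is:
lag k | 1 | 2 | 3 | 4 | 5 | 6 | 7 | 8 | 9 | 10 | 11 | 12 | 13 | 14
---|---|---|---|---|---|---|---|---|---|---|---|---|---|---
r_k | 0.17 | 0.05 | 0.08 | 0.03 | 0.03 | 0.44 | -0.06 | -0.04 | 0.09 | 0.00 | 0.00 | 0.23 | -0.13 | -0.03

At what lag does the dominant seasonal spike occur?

The largest autocorrelation is r_6 = 0.44, with a weaker echo at lag 12 (0.23); the remaining lags stay at or below 0.17.
The dominant spike at lag 6 indicates a seasonal period of 6.

6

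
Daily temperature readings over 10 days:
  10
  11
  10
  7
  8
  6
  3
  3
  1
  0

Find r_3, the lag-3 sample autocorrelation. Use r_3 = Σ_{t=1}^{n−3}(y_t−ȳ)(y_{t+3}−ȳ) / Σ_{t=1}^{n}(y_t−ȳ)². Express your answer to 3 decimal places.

Mean ȳ = (10 + 11 + 10 + 7 + 8 + 6 + 3 + 3 + 1 + 0)/10 = 5.9000
Σ(y_t−ȳ)(y_{t+3}−ȳ) = (4.5100) + (10.7100) + (0.4100) + (-3.1900) + (-6.0900) + (-0.4900) + (17.1100) = 22.9700
Denominator Σ(y_t−ȳ)² = 140.9000
r_3 = 22.9700 / 140.9000 = 0.163

0.163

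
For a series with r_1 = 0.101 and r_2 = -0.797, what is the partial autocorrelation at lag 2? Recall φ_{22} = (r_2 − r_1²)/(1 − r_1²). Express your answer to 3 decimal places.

-0.816

φ_{22} = (r_2 − r_1²) / (1 − r_1²)
r_1² = (0.101)² = 0.010201
Numerator = -0.797 − 0.0102 = -0.8072; denominator = 1 − 0.0102 = 0.9898
φ_{22} = -0.8072 / 0.9898 = -0.816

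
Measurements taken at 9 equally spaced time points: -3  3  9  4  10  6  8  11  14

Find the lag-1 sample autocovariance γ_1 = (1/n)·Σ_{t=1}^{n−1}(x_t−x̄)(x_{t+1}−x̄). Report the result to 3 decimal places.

Mean x̄ = (-3 + 3 + 9 + 4 + 10 + 6 + 8 + 11 + 14)/9 = 6.8889
Σ_{t=1}^{8}(x_t−x̄)(x_{t+1}−x̄) = 45.2099
γ_1 = 45.2099 / 9 = 5.023

5.023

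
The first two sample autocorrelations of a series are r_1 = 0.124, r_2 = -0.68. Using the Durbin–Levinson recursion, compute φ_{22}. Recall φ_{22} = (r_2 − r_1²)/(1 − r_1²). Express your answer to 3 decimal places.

φ_{22} = (r_2 − r_1²) / (1 − r_1²)
r_1² = (0.124)² = 0.015376
Numerator = -0.68 − 0.0154 = -0.6954; denominator = 1 − 0.0154 = 0.9846
φ_{22} = -0.6954 / 0.9846 = -0.706

-0.706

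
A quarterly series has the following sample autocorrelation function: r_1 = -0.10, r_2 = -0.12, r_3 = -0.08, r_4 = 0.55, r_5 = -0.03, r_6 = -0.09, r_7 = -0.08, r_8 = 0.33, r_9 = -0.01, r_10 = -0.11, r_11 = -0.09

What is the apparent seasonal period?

The largest autocorrelation is r_4 = 0.55, with a weaker echo at lag 8 (0.33); the remaining lags stay at or below -0.01.
The dominant spike at lag 4 indicates a seasonal period of 4.

4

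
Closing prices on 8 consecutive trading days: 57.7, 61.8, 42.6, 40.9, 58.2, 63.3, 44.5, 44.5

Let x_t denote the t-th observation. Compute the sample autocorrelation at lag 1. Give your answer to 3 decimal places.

Mean x̄ = (57.7 + 61.8 + 42.6 + 40.9 + 58.2 + 63.3 + 44.5 + 44.5)/8 = 51.6875
Σ(x_t−x̄)(x_{t+1}−x̄) = (60.8014) + (-91.8973) + (98.0314) + (-70.2536) + (75.6264) + (-83.4648) + (51.6602) = 40.5036
Denominator Σ(x_t−x̄)² = 617.9488
r_1 = 40.5036 / 617.9488 = 0.066

0.066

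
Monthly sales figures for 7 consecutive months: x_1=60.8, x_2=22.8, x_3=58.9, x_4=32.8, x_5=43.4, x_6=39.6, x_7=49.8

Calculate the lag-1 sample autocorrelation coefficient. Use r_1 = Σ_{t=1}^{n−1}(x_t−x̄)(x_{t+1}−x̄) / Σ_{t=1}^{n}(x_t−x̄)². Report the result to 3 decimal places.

Mean x̄ = (60.8 + 22.8 + 58.9 + 32.8 + 43.4 + 39.6 + 49.8)/7 = 44.0143
Deviations from mean: 16.7857, -21.2143, 14.8857, -11.2143, -0.6143, -4.4143, 5.7857
Numerator Σ_{t=1}^{6}(x_t−x̄)(x_{t+1}−x̄) = -854.7588
Denominator Σ(x_t−x̄)² = 1132.4886
r_1 = -854.7588 / 1132.4886 = -0.755

-0.755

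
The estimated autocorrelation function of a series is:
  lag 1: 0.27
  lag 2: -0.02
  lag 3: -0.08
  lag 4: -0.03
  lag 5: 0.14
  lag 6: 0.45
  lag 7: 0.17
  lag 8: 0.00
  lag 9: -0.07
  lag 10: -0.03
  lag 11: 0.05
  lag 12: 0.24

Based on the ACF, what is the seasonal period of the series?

The largest autocorrelation is r_6 = 0.45; the remaining lags stay at or below 0.27.
The dominant spike at lag 6 indicates a seasonal period of 6.

6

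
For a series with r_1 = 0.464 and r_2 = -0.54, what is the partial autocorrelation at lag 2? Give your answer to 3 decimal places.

-0.963

φ_{22} = (r_2 − r_1²) / (1 − r_1²)
r_1² = (0.464)² = 0.215296
Numerator = -0.54 − 0.2153 = -0.7553; denominator = 1 − 0.2153 = 0.7847
φ_{22} = -0.7553 / 0.7847 = -0.963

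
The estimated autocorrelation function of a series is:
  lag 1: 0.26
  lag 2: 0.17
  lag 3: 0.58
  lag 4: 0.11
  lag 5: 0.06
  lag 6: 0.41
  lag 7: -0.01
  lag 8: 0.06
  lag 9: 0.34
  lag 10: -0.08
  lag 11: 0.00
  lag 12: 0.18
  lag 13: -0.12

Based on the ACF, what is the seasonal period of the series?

3

The largest autocorrelation is r_3 = 0.58, with weaker echoes at lags 6 (0.41) and 9 (0.34); the remaining lags stay at or below 0.26. The elevated value at lag 1 (0.26), dropping to 0.17 at lag 2, reflects decaying short-term dependence rather than seasonality.
The dominant spike at lag 3 indicates a seasonal period of 3.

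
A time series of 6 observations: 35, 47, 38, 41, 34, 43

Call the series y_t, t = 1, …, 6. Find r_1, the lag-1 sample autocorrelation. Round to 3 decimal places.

Mean ȳ = (35 + 47 + 38 + 41 + 34 + 43)/6 = 39.6667
Deviations from mean: -4.6667, 7.3333, -1.6667, 1.3333, -5.6667, 3.3333
Σ(y_t−ȳ)(y_{t+1}−ȳ) = (-34.2222) + (-12.2222) + (-2.2222) + (-7.5556) + (-18.8889) = -75.1111
Denominator Σ(y_t−ȳ)² = 123.3333
r_1 = -75.1111 / 123.3333 = -0.609

-0.609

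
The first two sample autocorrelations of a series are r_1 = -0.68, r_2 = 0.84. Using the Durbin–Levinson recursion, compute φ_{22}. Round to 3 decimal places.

φ_{22} = (r_2 − r_1²) / (1 − r_1²)
r_1² = (-0.68)² = 0.4624
Numerator = 0.84 − 0.4624 = 0.3776; denominator = 1 − 0.4624 = 0.5376
φ_{22} = 0.3776 / 0.5376 = 0.702

0.702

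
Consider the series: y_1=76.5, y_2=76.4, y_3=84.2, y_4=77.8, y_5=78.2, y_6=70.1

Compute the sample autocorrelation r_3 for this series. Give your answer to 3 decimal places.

Mean ȳ = (76.5 + 76.4 + 84.2 + 77.8 + 78.2 + 70.1)/6 = 77.2000
Σ(y_t−ȳ)(y_{t+3}−ȳ) = (-0.4200) + (-0.8000) + (-49.7000) = -50.9200
Denominator Σ(y_t−ȳ)² = 101.9000
r_3 = -50.9200 / 101.9000 = -0.500

-0.500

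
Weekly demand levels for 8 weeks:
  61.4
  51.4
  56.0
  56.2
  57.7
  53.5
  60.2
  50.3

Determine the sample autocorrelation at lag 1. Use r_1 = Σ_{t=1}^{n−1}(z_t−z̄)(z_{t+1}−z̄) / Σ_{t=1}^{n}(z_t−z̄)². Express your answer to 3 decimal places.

-0.579

Mean z̄ = (61.4 + 51.4 + 56.0 + 56.2 + 57.7 + 53.5 + 60.2 + 50.3)/8 = 55.8375
Deviations from mean: 5.5625, -4.4375, 0.1625, 0.3625, 1.8625, -2.3375, 4.3625, -5.5375
Σ(z_t−z̄)(z_{t+1}−z̄) = (-24.6836) + (-0.7211) + (0.0589) + (0.6752) + (-4.3536) + (-10.1973) + (-24.1573) = -63.3789
Denominator Σ(z_t−z̄)² = 109.4188
r_1 = -63.3789 / 109.4188 = -0.579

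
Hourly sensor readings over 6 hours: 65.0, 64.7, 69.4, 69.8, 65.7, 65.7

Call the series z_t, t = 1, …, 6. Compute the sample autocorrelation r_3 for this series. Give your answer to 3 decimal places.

-0.232

Mean z̄ = (65.0 + 64.7 + 69.4 + 69.8 + 65.7 + 65.7)/6 = 66.7167
Σ(z_t−z̄)(z_{t+3}−z̄) = (-5.2931) + (2.0503) + (-2.7281) = -5.9708
Denominator Σ(z_t−z̄)² = 25.7883
r_3 = -5.9708 / 25.7883 = -0.232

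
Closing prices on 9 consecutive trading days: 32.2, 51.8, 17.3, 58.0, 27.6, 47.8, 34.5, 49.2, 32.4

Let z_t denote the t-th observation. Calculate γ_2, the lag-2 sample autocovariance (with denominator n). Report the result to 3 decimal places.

108.431

Mean z̄ = (32.2 + 51.8 + 17.3 + 58.0 + 27.6 + 47.8 + 34.5 + 49.2 + 32.4)/9 = 38.9778
Σ_{t=1}^{7}(z_t−z̄)(z_{t+2}−z̄) = 975.8812
γ_2 = 975.8812 / 9 = 108.431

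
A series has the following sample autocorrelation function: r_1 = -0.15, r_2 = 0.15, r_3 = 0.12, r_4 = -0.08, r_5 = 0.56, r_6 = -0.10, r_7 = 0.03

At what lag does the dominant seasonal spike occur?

5

The largest autocorrelation is r_5 = 0.56; the remaining lags stay at or below 0.15.
The dominant spike at lag 5 indicates a seasonal period of 5.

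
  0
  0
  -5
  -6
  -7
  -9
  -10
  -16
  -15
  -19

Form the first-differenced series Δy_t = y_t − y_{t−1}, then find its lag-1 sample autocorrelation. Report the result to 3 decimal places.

First differences Δy: 0, -5, -1, -1, -2, -1, -6, 1, -4
Mean of differences = -2.1111
Numerator Σ(Δy_t−Δȳ)(Δy_{t+1}−Δȳ) = -30.1235
Denominator Σ(Δy_t−Δȳ)² = 44.8889
r_1(Δy) = -30.1235 / 44.8889 = -0.671

-0.671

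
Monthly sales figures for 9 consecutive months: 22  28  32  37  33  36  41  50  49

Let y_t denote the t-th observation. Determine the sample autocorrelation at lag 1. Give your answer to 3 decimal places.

Mean ȳ = (22 + 28 + 32 + 37 + 33 + 36 + 41 + 50 + 49)/9 = 36.4444
Numerator Σ_{t=1}^{8}(y_t−ȳ)(y_{t+1}−ȳ) = 386.5802
Denominator Σ(y_t−ȳ)² = 674.2222
r_1 = 386.5802 / 674.2222 = 0.573

0.573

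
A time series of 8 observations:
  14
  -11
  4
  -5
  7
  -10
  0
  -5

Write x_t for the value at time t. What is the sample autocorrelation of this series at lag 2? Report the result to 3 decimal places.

0.445

Mean x̄ = (14 − 11 + 4 − 5 + 7 − 10 + 0 − 5)/8 = -0.7500
Deviations from mean: 14.7500, -10.2500, 4.7500, -4.2500, 7.7500, -9.2500, 0.7500, -4.2500
Numerator Σ_{t=1}^{6}(x_t−x̄)(x_{t+2}−x̄) = 234.8750
Denominator Σ(x_t−x̄)² = 527.5000
r_2 = 234.8750 / 527.5000 = 0.445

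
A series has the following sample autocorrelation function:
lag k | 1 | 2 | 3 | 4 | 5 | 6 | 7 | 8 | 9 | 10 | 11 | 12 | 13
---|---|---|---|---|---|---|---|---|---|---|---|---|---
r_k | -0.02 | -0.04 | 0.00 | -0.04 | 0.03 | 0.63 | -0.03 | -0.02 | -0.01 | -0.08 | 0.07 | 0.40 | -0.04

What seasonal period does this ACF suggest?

6

The largest autocorrelation is r_6 = 0.63, with a weaker echo at lag 12 (0.40); the remaining lags stay at or below 0.07.
The dominant spike at lag 6 indicates a seasonal period of 6.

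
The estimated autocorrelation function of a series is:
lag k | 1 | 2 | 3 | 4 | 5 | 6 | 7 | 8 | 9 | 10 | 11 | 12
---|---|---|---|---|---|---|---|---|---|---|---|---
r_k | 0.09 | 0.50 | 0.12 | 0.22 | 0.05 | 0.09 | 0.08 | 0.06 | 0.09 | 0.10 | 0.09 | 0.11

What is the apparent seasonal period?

2

The largest autocorrelation is r_2 = 0.50, with a weaker echo at lag 4 (0.22); the remaining lags stay at or below 0.12.
The dominant spike at lag 2 indicates a seasonal period of 2.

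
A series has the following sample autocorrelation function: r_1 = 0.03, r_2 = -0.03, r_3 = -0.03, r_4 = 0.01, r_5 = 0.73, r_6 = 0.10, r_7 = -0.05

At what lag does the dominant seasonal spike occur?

5

The largest autocorrelation is r_5 = 0.73; the remaining lags stay at or below 0.10.
The dominant spike at lag 5 indicates a seasonal period of 5.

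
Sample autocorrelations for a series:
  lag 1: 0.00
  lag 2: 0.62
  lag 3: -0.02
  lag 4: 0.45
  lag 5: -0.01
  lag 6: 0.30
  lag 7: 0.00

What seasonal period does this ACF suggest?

The largest autocorrelation is r_2 = 0.62, with weaker echoes at lags 4 (0.45) and 6 (0.30); the remaining lags stay at or below 0.00.
The dominant spike at lag 2 indicates a seasonal period of 2.

2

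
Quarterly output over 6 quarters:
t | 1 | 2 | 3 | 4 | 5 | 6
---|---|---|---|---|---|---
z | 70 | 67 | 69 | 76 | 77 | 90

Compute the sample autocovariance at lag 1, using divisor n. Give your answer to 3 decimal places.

Mean z̄ = (70 + 67 + 69 + 76 + 77 + 90)/6 = 74.8333
Σ_{t=1}^{5}(z_t−z̄)(z_{t+1}−z̄) = 112.1389
γ_1 = 112.1389 / 6 = 18.690

18.690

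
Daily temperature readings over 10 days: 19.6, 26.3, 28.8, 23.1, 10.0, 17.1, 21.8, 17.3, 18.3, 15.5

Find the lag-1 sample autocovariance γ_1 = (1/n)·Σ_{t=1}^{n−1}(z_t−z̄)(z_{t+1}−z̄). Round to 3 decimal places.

Mean z̄ = (19.6 + 26.3 + 28.8 + 23.1 + 10.0 + 17.1 + 21.8 + 17.3 + 18.3 + 15.5)/10 = 19.7800
Σ_{t=1}^{9}(z_t−z̄)(z_{t+1}−z̄) = 80.9056
γ_1 = 80.9056 / 10 = 8.091

8.091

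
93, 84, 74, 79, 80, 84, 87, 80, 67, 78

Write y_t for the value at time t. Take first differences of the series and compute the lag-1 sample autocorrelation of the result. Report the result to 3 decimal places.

-0.079

First differences Δy: -9, -10, 5, 1, 4, 3, -7, -13, 11
Mean of differences = -1.6667
Numerator Σ(Δy_t−Δȳ)(Δy_{t+1}−Δȳ) = -43.1111
Denominator Σ(Δy_t−Δȳ)² = 546.0000
r_1(Δy) = -43.1111 / 546.0000 = -0.079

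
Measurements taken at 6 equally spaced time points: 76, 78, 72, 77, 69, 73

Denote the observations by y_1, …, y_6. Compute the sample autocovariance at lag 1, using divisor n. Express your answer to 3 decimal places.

-2.671

Mean ȳ = (76 + 78 + 72 + 77 + 69 + 73)/6 = 74.1667
Σ_{t=1}^{5}(y_t−ȳ)(y_{t+1}−ȳ) = -16.0278
γ_1 = -16.0278 / 6 = -2.671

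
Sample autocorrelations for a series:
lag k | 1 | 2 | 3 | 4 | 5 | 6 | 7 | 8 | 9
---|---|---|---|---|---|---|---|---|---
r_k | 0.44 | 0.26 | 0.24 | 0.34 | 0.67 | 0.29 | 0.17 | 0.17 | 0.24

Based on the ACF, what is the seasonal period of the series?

5

The largest autocorrelation is r_5 = 0.67; the remaining lags stay at or below 0.44. The elevated value at lag 1 (0.44), dropping to 0.26 at lag 2, reflects decaying short-term dependence rather than seasonality.
The dominant spike at lag 5 indicates a seasonal period of 5.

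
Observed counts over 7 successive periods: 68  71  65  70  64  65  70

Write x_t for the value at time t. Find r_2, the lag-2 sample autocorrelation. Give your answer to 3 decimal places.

Mean x̄ = (68 + 71 + 65 + 70 + 64 + 65 + 70)/7 = 67.5714
Σ(x_t−x̄)(x_{t+2}−x̄) = (-1.1020) + (8.3265) + (9.1837) + (-6.2449) + (-8.6735) = 1.4898
Denominator Σ(x_t−x̄)² = 49.7143
r_2 = 1.4898 / 49.7143 = 0.030

0.030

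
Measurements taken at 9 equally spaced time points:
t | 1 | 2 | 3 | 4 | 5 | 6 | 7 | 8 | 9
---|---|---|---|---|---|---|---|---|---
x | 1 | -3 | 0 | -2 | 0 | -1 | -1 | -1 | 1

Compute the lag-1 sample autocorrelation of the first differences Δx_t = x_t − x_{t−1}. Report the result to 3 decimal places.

First differences Δx: -4, 3, -2, 2, -1, 0, 0, 2
Mean of differences = 0.0000
Numerator Σ(Δx_t−Δx̄)(Δx_{t+1}−Δx̄) = -24.0000
Denominator Σ(Δx_t−Δx̄)² = 38.0000
r_1(Δx) = -24.0000 / 38.0000 = -0.632

-0.632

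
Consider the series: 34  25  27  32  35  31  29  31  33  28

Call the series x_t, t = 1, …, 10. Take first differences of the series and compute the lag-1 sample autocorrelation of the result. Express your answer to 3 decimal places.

-0.013

First differences Δx: -9, 2, 5, 3, -4, -2, 2, 2, -5
Mean of differences = -0.6667
Numerator Σ(Δx_t−Δx̄)(Δx_{t+1}−Δx̄) = -2.1111
Denominator Σ(Δx_t−Δx̄)² = 168.0000
r_1(Δx) = -2.1111 / 168.0000 = -0.013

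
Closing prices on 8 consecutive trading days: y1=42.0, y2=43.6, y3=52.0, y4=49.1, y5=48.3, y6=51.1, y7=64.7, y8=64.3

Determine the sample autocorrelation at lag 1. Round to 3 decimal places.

Mean ȳ = (42.0 + 43.6 + 52.0 + 49.1 + 48.3 + 51.1 + 64.7 + 64.3)/8 = 51.8875
Deviations from mean: -9.8875, -8.2875, 0.1125, -2.7875, -3.5875, -0.7875, 12.8125, 12.4125
Σ(y_t−ȳ)(y_{t+1}−ȳ) = (81.9427) + (-0.9323) + (-0.3136) + (10.0002) + (2.8252) + (-10.0898) + (159.0352) = 242.4673
Denominator Σ(y_t−ȳ)² = 505.9488
r_1 = 242.4673 / 505.9488 = 0.479

0.479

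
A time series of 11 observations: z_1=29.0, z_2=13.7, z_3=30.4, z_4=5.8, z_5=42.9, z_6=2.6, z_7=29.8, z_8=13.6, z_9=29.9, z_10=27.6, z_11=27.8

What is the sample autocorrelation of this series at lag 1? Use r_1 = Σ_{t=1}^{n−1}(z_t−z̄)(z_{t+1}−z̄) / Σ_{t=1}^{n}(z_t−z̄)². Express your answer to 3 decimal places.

Mean z̄ = (29.0 + 13.7 + 30.4 + 5.8 + 42.9 + 2.6 + 29.8 + 13.6 + 29.9 + 27.6 + 27.8)/11 = 23.0091
Numerator Σ_{t=1}^{10}(z_t−z̄)(z_{t+1}−z̄) = -1213.7228
Denominator Σ(z_t−z̄)² = 1511.6691
r_1 = -1213.7228 / 1511.6691 = -0.803

-0.803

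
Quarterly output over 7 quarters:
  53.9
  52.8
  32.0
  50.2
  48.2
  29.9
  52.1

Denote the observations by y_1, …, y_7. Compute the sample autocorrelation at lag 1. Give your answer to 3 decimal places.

-0.373

Mean ȳ = (53.9 + 52.8 + 32.0 + 50.2 + 48.2 + 29.9 + 52.1)/7 = 45.5857
Deviations from mean: 8.3143, 7.2143, -13.5857, 4.6143, 2.6143, -15.6857, 6.5143
Numerator Σ_{t=1}^{6}(y_t−ȳ)(y_{t+1}−ȳ) = -231.8431
Denominator Σ(y_t−ȳ)² = 622.3486
r_1 = -231.8431 / 622.3486 = -0.373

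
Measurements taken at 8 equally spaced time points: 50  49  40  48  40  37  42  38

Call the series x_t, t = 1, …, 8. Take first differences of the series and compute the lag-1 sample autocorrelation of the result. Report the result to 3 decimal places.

-0.639

First differences Δx: -1, -9, 8, -8, -3, 5, -4
Mean of differences = -1.7143
Numerator Σ(Δx_t−Δx̄)(Δx_{t+1}−Δx̄) = -152.9388
Denominator Σ(Δx_t−Δx̄)² = 239.4286
r_1(Δx) = -152.9388 / 239.4286 = -0.639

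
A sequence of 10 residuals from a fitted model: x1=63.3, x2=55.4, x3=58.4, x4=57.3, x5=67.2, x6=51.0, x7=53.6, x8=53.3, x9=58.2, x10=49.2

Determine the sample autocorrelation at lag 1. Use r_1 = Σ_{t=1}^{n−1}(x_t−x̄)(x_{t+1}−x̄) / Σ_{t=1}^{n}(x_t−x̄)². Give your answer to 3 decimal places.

Mean x̄ = (63.3 + 55.4 + 58.4 + 57.3 + 67.2 + 51.0 + 53.6 + 53.3 + 58.2 + 49.2)/10 = 56.6900
Numerator Σ_{t=1}^{9}(x_t−x̄)(x_{t+1}−x̄) = -51.4521
Denominator Σ(x_t−x̄)² = 270.9090
r_1 = -51.4521 / 270.9090 = -0.190

-0.190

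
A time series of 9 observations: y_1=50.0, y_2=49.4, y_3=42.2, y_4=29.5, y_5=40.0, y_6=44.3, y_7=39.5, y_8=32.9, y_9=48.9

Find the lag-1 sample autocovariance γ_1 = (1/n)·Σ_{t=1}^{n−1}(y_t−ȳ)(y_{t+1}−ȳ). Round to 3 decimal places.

Mean ȳ = (50.0 + 49.4 + 42.2 + 29.5 + 40.0 + 44.3 + 39.5 + 32.9 + 48.9)/9 = 41.8556
Σ_{t=1}^{8}(y_t−ȳ)(y_{t+1}−ȳ) = 30.4291
γ_1 = 30.4291 / 9 = 3.381

3.381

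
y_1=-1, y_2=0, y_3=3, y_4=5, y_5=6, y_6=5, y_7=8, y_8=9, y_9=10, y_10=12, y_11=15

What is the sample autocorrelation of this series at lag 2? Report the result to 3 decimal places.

Mean ȳ = (-1 + 0 + 3 + 5 + 6 + 5 + 8 + 9 + 10 + 12 + 15)/11 = 6.5455
Numerator Σ_{t=1}^{9}(y_t−ȳ)(y_{t+2}−ȳ) = 84.2231
Denominator Σ(y_t−ȳ)² = 238.7273
r_2 = 84.2231 / 238.7273 = 0.353

0.353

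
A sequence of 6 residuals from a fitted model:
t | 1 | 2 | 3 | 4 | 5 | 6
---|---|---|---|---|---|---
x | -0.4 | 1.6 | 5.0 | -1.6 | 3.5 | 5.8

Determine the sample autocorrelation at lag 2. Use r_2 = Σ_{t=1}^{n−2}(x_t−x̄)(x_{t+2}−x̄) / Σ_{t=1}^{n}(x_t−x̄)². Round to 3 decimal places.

Mean x̄ = (-0.4 + 1.6 + 5.0 − 1.6 + 3.5 + 5.8)/6 = 2.3167
Deviations from mean: -2.7167, -0.7167, 2.6833, -3.9167, 1.1833, 3.4833
Numerator Σ_{t=1}^{4}(x_t−x̄)(x_{t+2}−x̄) = -14.9506
Denominator Σ(x_t−x̄)² = 43.9683
r_2 = -14.9506 / 43.9683 = -0.340

-0.340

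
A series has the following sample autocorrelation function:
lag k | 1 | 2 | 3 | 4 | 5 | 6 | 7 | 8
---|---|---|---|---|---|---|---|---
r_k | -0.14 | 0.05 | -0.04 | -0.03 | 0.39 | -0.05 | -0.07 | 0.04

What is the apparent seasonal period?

The largest autocorrelation is r_5 = 0.39; the remaining lags stay at or below 0.05.
The dominant spike at lag 5 indicates a seasonal period of 5.

5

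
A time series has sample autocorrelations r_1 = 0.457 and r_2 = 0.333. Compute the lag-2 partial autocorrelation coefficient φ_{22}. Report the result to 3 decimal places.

0.157

φ_{22} = (r_2 − r_1²) / (1 − r_1²)
r_1² = (0.457)² = 0.208849
Numerator = 0.333 − 0.2088 = 0.1242; denominator = 1 − 0.2088 = 0.7912
φ_{22} = 0.1242 / 0.7912 = 0.157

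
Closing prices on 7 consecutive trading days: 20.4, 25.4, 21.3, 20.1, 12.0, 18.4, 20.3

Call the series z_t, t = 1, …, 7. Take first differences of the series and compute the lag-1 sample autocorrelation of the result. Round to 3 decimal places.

First differences Δz: 5.0, -4.1, -1.2, -8.1, 6.4, 1.9
Mean of differences = -0.0167
Numerator Σ(Δz_t−Δz̄)(Δz_{t+1}−Δz̄) = -45.6569
Denominator Σ(Δz_t−Δz̄)² = 153.4283
r_1(Δz) = -45.6569 / 153.4283 = -0.298

-0.298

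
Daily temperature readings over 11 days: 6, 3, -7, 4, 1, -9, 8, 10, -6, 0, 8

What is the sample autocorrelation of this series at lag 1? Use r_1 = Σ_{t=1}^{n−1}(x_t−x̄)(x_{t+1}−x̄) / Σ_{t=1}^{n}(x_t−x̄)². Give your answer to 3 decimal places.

Mean x̄ = (6 + 3 − 7 + 4 + 1 − 9 + 8 + 10 − 6 + 0 + 8)/11 = 1.6364
Numerator Σ_{t=1}^{10}(x_t−x̄)(x_{t+1}−x̄) = -97.2231
Denominator Σ(x_t−x̄)² = 426.5455
r_1 = -97.2231 / 426.5455 = -0.228

-0.228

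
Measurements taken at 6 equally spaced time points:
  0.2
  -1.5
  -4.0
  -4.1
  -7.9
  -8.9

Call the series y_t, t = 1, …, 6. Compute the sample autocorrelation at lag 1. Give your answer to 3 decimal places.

0.470

Mean ȳ = (0.2 − 1.5 − 4.0 − 4.1 − 7.9 − 8.9)/6 = -4.3667
Deviations from mean: 4.5667, 2.8667, 0.3667, 0.2667, -3.5333, -4.5333
Numerator Σ_{t=1}^{5}(y_t−ȳ)(y_{t+1}−ȳ) = 29.3156
Denominator Σ(y_t−ȳ)² = 62.3133
r_1 = 29.3156 / 62.3133 = 0.470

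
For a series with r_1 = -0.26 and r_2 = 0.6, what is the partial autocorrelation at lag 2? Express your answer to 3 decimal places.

0.571

φ_{22} = (r_2 − r_1²) / (1 − r_1²)
r_1² = (-0.26)² = 0.0676
Numerator = 0.6 − 0.0676 = 0.5324; denominator = 1 − 0.0676 = 0.9324
φ_{22} = 0.5324 / 0.9324 = 0.571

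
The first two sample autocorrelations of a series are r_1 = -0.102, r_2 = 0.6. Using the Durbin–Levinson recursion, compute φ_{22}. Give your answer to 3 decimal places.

0.596

φ_{22} = (r_2 − r_1²) / (1 − r_1²)
r_1² = (-0.102)² = 0.010404
Numerator = 0.6 − 0.0104 = 0.5896; denominator = 1 − 0.0104 = 0.9896
φ_{22} = 0.5896 / 0.9896 = 0.596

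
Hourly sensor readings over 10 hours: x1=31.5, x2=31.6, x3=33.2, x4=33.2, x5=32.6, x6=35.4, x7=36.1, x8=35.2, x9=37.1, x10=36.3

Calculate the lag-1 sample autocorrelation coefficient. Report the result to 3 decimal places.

Mean x̄ = (31.5 + 31.6 + 33.2 + 33.2 + 32.6 + 35.4 + 36.1 + 35.2 + 37.1 + 36.3)/10 = 34.2200
Numerator Σ_{t=1}^{9}(x_t−x̄)(x_{t+1}−x̄) = 23.4536
Denominator Σ(x_t−x̄)² = 37.4760
r_1 = 23.4536 / 37.4760 = 0.626

0.626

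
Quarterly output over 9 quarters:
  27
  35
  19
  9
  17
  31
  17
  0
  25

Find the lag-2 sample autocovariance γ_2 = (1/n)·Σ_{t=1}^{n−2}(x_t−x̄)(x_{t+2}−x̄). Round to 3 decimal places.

Mean x̄ = (27 + 35 + 19 + 9 + 17 + 31 + 17 + 0 + 25)/9 = 20.0000
Σ_{t=1}^{7}(x_t−x̄)(x_{t+2}−x̄) = -516.0000
γ_2 = -516.0000 / 9 = -57.333

-57.333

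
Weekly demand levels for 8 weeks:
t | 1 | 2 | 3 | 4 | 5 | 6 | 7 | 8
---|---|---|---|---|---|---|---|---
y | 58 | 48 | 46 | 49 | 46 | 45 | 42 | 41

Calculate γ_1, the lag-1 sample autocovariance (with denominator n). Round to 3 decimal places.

5.904

Mean ȳ = (58 + 48 + 46 + 49 + 46 + 45 + 42 + 41)/8 = 46.8750
Σ_{t=1}^{7}(y_t−ȳ)(y_{t+1}−ȳ) = 47.2344
γ_1 = 47.2344 / 8 = 5.904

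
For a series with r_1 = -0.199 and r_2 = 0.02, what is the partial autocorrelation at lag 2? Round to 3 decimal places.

φ_{22} = (r_2 − r_1²) / (1 − r_1²)
r_1² = (-0.199)² = 0.039601
Numerator = 0.02 − 0.0396 = -0.0196; denominator = 1 − 0.0396 = 0.9604
φ_{22} = -0.0196 / 0.9604 = -0.020

-0.020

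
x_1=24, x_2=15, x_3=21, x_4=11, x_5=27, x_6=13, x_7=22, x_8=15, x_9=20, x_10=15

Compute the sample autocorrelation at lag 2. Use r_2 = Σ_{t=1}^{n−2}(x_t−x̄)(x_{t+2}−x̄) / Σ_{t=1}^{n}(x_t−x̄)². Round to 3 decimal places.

0.685

Mean x̄ = (24 + 15 + 21 + 11 + 27 + 13 + 22 + 15 + 20 + 15)/10 = 18.3000
Numerator Σ_{t=1}^{8}(x_t−x̄)(x_{t+2}−x̄) = 168.5200
Denominator Σ(x_t−x̄)² = 246.1000
r_2 = 168.5200 / 246.1000 = 0.685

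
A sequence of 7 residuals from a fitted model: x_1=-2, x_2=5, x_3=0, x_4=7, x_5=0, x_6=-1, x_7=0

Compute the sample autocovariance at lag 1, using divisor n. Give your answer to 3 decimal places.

Mean x̄ = (-2 + 5 + 0 + 7 + 0 − 1 + 0)/7 = 1.2857
Σ_{t=1}^{6}(x_t−x̄)(x_{t+1}−x̄) = -25.7959
γ_1 = -25.7959 / 7 = -3.685

-3.685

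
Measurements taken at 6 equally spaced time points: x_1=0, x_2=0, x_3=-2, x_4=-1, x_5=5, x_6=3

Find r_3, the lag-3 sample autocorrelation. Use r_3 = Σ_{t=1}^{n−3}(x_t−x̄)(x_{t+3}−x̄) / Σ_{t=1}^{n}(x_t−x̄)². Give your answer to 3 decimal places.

-0.232

Mean x̄ = (0 + 0 − 2 − 1 + 5 + 3)/6 = 0.8333
Deviations from mean: -0.8333, -0.8333, -2.8333, -1.8333, 4.1667, 2.1667
Σ(x_t−x̄)(x_{t+3}−x̄) = (1.5278) + (-3.4722) + (-6.1389) = -8.0833
Denominator Σ(x_t−x̄)² = 34.8333
r_3 = -8.0833 / 34.8333 = -0.232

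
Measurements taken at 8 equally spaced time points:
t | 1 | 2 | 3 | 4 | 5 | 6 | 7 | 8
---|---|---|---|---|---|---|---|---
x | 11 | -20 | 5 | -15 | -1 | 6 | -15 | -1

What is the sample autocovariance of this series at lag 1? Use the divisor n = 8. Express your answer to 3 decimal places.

Mean x̄ = (11 − 20 + 5 − 15 − 1 + 6 − 15 − 1)/8 = -3.7500
Σ_{t=1}^{7}(x_t−x̄)(x_{t+1}−x̄) = -625.0625
γ_1 = -625.0625 / 8 = -78.133

-78.133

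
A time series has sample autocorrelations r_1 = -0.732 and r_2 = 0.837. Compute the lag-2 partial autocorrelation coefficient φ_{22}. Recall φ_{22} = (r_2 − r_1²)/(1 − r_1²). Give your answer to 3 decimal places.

φ_{22} = (r_2 − r_1²) / (1 − r_1²)
r_1² = (-0.732)² = 0.535824
Numerator = 0.837 − 0.5358 = 0.3012; denominator = 1 − 0.5358 = 0.4642
φ_{22} = 0.3012 / 0.4642 = 0.649

0.649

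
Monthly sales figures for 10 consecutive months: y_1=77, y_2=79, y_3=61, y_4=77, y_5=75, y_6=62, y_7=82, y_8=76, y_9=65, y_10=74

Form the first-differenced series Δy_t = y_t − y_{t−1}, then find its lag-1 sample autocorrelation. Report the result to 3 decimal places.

First differences Δy: 2, -18, 16, -2, -13, 20, -6, -11, 9
Mean of differences = -0.3333
Numerator Σ(Δy_t−Δȳ)(Δy_{t+1}−Δȳ) = -747.7778
Denominator Σ(Δy_t−Δȳ)² = 1394.0000
r_1(Δy) = -747.7778 / 1394.0000 = -0.536

-0.536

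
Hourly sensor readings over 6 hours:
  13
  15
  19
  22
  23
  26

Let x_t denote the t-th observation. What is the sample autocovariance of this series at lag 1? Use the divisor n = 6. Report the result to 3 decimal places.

Mean x̄ = (13 + 15 + 19 + 22 + 23 + 26)/6 = 19.6667
Σ_{t=1}^{5}(x_t−x̄)(x_{t+1}−x̄) = 61.5556
γ_1 = 61.5556 / 6 = 10.259

10.259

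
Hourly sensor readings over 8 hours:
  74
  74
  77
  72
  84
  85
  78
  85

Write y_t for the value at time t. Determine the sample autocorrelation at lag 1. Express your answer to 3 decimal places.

Mean ȳ = (74 + 74 + 77 + 72 + 84 + 85 + 78 + 85)/8 = 78.6250
Deviations from mean: -4.6250, -4.6250, -1.6250, -6.6250, 5.3750, 6.3750, -0.6250, 6.3750
Numerator Σ_{t=1}^{7}(y_t−ȳ)(y_{t+1}−ȳ) = 30.3594
Denominator Σ(y_t−ȳ)² = 199.8750
r_1 = 30.3594 / 199.8750 = 0.152

0.152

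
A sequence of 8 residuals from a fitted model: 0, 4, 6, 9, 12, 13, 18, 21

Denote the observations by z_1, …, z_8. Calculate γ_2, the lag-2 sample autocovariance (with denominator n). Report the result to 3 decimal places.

Mean z̄ = (0 + 4 + 6 + 9 + 12 + 13 + 18 + 21)/8 = 10.3750
Σ_{t=1}^{6}(z_t−z̄)(z_{t+2}−z̄) = 83.7188
γ_2 = 83.7188 / 8 = 10.465

10.465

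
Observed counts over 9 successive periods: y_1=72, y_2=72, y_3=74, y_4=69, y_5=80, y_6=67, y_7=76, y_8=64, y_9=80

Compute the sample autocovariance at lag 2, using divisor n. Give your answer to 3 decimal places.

14.457

Mean ȳ = (72 + 72 + 74 + 69 + 80 + 67 + 76 + 64 + 80)/9 = 72.6667
Σ_{t=1}^{7}(y_t−ȳ)(y_{t+2}−ȳ) = 130.1111
γ_2 = 130.1111 / 9 = 14.457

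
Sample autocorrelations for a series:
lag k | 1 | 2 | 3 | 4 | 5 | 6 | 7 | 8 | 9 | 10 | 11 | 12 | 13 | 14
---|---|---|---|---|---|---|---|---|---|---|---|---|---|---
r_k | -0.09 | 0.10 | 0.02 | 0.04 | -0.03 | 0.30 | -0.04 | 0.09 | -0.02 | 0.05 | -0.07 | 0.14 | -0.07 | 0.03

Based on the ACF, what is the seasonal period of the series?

The largest autocorrelation is r_6 = 0.30; the remaining lags stay at or below 0.14.
The dominant spike at lag 6 indicates a seasonal period of 6.

6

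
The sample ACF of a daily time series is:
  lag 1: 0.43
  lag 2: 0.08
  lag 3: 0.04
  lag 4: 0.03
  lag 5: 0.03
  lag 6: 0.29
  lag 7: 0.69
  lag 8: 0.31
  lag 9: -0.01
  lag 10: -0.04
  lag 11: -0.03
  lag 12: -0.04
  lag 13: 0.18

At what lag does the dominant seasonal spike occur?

The largest autocorrelation is r_7 = 0.69; the remaining lags stay at or below 0.43. The elevated value at lag 1 (0.43), dropping to 0.08 at lag 2, reflects decaying short-term dependence rather than seasonality.
The dominant spike at lag 7 indicates a seasonal period of 7.

7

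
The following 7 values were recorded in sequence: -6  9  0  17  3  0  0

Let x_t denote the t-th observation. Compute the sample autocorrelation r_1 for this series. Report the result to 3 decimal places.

-0.321

Mean x̄ = (-6 + 9 + 0 + 17 + 3 + 0 + 0)/7 = 3.2857
Deviations from mean: -9.2857, 5.7143, -3.2857, 13.7143, -0.2857, -3.2857, -3.2857
Numerator Σ_{t=1}^{6}(x_t−x̄)(x_{t+1}−x̄) = -109.0816
Denominator Σ(x_t−x̄)² = 339.4286
r_1 = -109.0816 / 339.4286 = -0.321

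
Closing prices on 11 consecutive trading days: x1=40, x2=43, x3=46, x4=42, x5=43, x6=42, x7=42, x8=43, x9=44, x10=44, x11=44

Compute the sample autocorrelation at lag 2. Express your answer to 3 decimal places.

Mean x̄ = (40 + 43 + 46 + 42 + 43 + 42 + 42 + 43 + 44 + 44 + 44)/11 = 43.0000
Numerator Σ_{t=1}^{9}(x_t−x̄)(x_{t+2}−x̄) = -8.0000
Denominator Σ(x_t−x̄)² = 24.0000
r_2 = -8.0000 / 24.0000 = -0.333

-0.333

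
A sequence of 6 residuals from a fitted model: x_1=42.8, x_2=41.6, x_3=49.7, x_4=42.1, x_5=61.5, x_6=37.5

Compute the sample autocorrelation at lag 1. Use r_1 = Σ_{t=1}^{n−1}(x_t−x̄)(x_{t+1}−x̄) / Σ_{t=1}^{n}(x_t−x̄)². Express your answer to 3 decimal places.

-0.559

Mean x̄ = (42.8 + 41.6 + 49.7 + 42.1 + 61.5 + 37.5)/6 = 45.8667
Deviations from mean: -3.0667, -4.2667, 3.8333, -3.7667, 15.6333, -8.3667
Numerator Σ_{t=1}^{5}(x_t−x̄)(x_{t+1}−x̄) = -207.3944
Denominator Σ(x_t−x̄)² = 370.8933
r_1 = -207.3944 / 370.8933 = -0.559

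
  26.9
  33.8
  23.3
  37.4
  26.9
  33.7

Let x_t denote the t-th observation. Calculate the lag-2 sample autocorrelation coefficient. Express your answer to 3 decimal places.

Mean x̄ = (26.9 + 33.8 + 23.3 + 37.4 + 26.9 + 33.7)/6 = 30.3333
Deviations from mean: -3.4333, 3.4667, -7.0333, 7.0667, -3.4333, 3.3667
Numerator Σ_{t=1}^{4}(x_t−x̄)(x_{t+2}−x̄) = 96.5844
Denominator Σ(x_t−x̄)² = 146.3333
r_2 = 96.5844 / 146.3333 = 0.660

0.660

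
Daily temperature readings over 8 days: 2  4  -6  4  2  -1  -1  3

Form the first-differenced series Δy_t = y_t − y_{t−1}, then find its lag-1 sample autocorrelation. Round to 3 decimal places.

First differences Δy: 2, -10, 10, -2, -3, 0, 4
Mean of differences = 0.1429
Numerator Σ(Δy_t−Δȳ)(Δy_{t+1}−Δȳ) = -133.3061
Denominator Σ(Δy_t−Δȳ)² = 232.8571
r_1(Δy) = -133.3061 / 232.8571 = -0.572

-0.572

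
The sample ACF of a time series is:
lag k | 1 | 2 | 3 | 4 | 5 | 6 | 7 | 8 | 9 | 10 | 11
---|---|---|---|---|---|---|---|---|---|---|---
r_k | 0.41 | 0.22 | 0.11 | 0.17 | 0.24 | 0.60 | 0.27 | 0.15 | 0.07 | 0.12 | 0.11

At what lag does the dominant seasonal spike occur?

The largest autocorrelation is r_6 = 0.60; the remaining lags stay at or below 0.41. The elevated value at lag 1 (0.41), dropping to 0.22 at lag 2, reflects decaying short-term dependence rather than seasonality.
The dominant spike at lag 6 indicates a seasonal period of 6.

6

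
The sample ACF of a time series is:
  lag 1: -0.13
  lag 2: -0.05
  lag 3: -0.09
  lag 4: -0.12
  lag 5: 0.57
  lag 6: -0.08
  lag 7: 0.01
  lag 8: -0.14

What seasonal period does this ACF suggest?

The largest autocorrelation is r_5 = 0.57; the remaining lags stay at or below 0.01.
The dominant spike at lag 5 indicates a seasonal period of 5.

5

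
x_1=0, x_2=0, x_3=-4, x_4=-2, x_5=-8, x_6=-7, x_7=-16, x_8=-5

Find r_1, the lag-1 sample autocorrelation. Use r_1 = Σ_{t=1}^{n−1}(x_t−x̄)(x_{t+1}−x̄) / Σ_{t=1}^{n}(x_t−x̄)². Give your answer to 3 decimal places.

0.259

Mean x̄ = (0 + 0 − 4 − 2 − 8 − 7 − 16 − 5)/8 = -5.2500
Deviations from mean: 5.2500, 5.2500, 1.2500, 3.2500, -2.7500, -1.7500, -10.7500, 0.2500
Numerator Σ_{t=1}^{7}(x_t−x̄)(x_{t+1}−x̄) = 50.1875
Denominator Σ(x_t−x̄)² = 193.5000
r_1 = 50.1875 / 193.5000 = 0.259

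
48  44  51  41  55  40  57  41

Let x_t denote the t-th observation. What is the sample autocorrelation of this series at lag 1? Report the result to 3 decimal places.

Mean x̄ = (48 + 44 + 51 + 41 + 55 + 40 + 57 + 41)/8 = 47.1250
Deviations from mean: 0.8750, -3.1250, 3.8750, -6.1250, 7.8750, -7.1250, 9.8750, -6.1250
Σ(x_t−x̄)(x_{t+1}−x̄) = (-2.7344) + (-12.1094) + (-23.7344) + (-48.2344) + (-56.1094) + (-70.3594) + (-60.4844) = -273.7656
Denominator Σ(x_t−x̄)² = 310.8750
r_1 = -273.7656 / 310.8750 = -0.881

-0.881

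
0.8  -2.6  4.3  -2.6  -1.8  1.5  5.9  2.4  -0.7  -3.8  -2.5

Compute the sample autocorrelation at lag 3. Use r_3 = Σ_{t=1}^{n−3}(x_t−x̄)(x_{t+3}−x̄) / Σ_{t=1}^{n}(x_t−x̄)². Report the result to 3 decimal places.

Mean x̄ = (0.8 − 2.6 + 4.3 − 2.6 − 1.8 + 1.5 + 5.9 + 2.4 − 0.7 − 3.8 − 2.5)/11 = 0.0818
Numerator Σ_{t=1}^{8}(x_t−x̄)(x_{t+3}−x̄) = -40.5419
Denominator Σ(x_t−x̄)² = 99.8164
r_3 = -40.5419 / 99.8164 = -0.406

-0.406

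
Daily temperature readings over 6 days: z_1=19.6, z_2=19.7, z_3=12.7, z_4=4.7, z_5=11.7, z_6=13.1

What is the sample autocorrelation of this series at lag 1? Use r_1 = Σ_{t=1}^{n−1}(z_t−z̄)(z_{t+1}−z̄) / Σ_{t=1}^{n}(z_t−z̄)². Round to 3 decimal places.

Mean z̄ = (19.6 + 19.7 + 12.7 + 4.7 + 11.7 + 13.1)/6 = 13.5833
Σ(z_t−z̄)(z_{t+1}−z̄) = (36.8019) + (-5.4031) + (7.8469) + (16.7303) + (0.9103) = 56.8864
Denominator Σ(z_t−z̄)² = 157.0883
r_1 = 56.8864 / 157.0883 = 0.362

0.362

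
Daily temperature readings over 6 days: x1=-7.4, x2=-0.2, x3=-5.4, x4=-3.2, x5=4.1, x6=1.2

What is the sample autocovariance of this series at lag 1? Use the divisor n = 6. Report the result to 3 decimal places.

Mean x̄ = (-7.4 − 0.2 − 5.4 − 3.2 + 4.1 + 1.2)/6 = -1.8167
Deviations: -5.5833, 1.6167, -3.5833, -1.3833, 5.9167, 3.0167
Σ_{t=1}^{5}(x_t−x̄)(x_{t+1}−x̄) = -0.1986
γ_1 = -0.1986 / 6 = -0.033

-0.033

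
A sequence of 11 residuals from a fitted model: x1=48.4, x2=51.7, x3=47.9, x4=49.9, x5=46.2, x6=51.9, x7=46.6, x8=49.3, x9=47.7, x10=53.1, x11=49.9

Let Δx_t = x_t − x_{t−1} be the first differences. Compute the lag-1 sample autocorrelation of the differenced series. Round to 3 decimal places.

-0.810

First differences Δx: 3.3, -3.8, 2.0, -3.7, 5.7, -5.3, 2.7, -1.6, 5.4, -3.2
Mean of differences = 0.1500
Numerator Σ(Δx_t−Δx̄)(Δx_{t+1}−Δx̄) = -123.6225
Denominator Σ(Δx_t−Δx̄)² = 152.6250
r_1(Δx) = -123.6225 / 152.6250 = -0.810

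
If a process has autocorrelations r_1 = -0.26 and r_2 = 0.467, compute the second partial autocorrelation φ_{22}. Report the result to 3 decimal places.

0.428

φ_{22} = (r_2 − r_1²) / (1 − r_1²)
r_1² = (-0.26)² = 0.0676
Numerator = 0.467 − 0.0676 = 0.3994; denominator = 1 − 0.0676 = 0.9324
φ_{22} = 0.3994 / 0.9324 = 0.428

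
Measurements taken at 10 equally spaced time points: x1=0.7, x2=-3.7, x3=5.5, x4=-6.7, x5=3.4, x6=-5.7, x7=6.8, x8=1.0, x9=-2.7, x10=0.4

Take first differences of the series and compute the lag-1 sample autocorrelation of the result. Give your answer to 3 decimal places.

-0.836

First differences Δx: -4.4, 9.2, -12.2, 10.1, -9.1, 12.5, -5.8, -3.7, 3.1
Mean of differences = -0.0333
Numerator Σ(Δx_t−Δx̄)(Δx_{t+1}−Δx̄) = -544.0778
Denominator Σ(Δx_t−Δx̄)² = 650.8400
r_1(Δx) = -544.0778 / 650.8400 = -0.836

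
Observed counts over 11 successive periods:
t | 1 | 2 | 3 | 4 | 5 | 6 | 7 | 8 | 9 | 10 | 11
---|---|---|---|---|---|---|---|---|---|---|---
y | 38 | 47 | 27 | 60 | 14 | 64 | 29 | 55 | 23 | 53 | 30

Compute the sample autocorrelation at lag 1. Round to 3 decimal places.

Mean ȳ = (38 + 47 + 27 + 60 + 14 + 64 + 29 + 55 + 23 + 53 + 30)/11 = 40.0000
Numerator Σ_{t=1}^{10}(y_t−ȳ)(y_{t+1}−ȳ) = -2544.0000
Denominator Σ(y_t−ȳ)² = 2778.0000
r_1 = -2544.0000 / 2778.0000 = -0.916

-0.916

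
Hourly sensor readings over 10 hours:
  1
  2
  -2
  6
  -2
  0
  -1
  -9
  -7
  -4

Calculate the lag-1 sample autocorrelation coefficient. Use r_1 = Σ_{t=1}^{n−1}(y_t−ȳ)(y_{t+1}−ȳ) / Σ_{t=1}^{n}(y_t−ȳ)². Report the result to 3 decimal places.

Mean ȳ = (1 + 2 − 2 + 6 − 2 + 0 − 1 − 9 − 7 − 4)/10 = -1.6000
Numerator Σ_{t=1}^{9}(y_t−ȳ)(y_{t+1}−ȳ) = 50.6400
Denominator Σ(y_t−ȳ)² = 170.4000
r_1 = 50.6400 / 170.4000 = 0.297

0.297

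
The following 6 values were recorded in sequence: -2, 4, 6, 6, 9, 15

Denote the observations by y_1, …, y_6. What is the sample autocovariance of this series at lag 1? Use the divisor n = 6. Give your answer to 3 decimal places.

Mean ȳ = (-2 + 4 + 6 + 6 + 9 + 15)/6 = 6.3333
Σ_{t=1}^{5}(y_t−ȳ)(y_{t+1}−ȳ) = 42.5556
γ_1 = 42.5556 / 6 = 7.093

7.093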